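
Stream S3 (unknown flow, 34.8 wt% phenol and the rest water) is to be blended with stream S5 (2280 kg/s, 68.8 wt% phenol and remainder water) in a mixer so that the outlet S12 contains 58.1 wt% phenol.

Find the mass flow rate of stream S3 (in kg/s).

1047 kg/s

Let S3 be the unknown flow. Total out = 2280 + S3.
phenol balance: 1568.6 + 0.348·S3 = 0.581·(2280 + S3)
(0.348 − 0.581)·S3 = 0.581×2280 − 1568.6 = -243.96
S3 = -243.96 / -0.233 = 1047 kg/s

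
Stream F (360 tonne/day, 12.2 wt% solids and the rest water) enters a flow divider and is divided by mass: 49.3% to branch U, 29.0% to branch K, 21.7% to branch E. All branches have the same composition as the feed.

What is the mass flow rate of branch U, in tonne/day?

177.5 tonne/day

Branch U flow = 0.493×360 = 177.48 tonne/day.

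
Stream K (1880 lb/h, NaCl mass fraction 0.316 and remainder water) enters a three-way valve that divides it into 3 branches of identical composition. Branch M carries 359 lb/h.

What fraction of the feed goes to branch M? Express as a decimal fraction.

Fraction to M = 359/1880 = 0.1910.

0.191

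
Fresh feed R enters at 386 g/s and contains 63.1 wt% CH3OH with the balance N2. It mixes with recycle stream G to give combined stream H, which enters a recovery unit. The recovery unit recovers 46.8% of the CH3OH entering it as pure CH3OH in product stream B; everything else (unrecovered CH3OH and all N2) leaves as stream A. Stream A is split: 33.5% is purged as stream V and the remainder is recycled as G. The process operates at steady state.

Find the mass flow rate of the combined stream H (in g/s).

N2 enters only via R and leaves only via the purge: 386×0.369 = 0.335×(N2 in A), and the recovery unit passes all N2, so N2 in H = N2 in A = 425.18 g/s.
CH3OH in H: m_A = 386×0.631 + (1−0.335)·(1−0.468)·m_A, so m_A = 243.57/0.6462 = 376.91 g/s.
H = 376.91 + 425.18 = 802.08 g/s.

802.1 g/s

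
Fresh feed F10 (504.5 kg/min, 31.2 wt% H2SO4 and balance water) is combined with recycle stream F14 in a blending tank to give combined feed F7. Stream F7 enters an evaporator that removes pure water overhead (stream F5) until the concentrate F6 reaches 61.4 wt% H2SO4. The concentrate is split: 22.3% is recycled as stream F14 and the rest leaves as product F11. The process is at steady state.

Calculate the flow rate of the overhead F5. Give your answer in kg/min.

248.1 kg/min

Overall H2SO4 balance (none leaves overhead): H2SO4 in fresh feed = H2SO4 in product, i.e. 504.5×0.312 = (1−0.223)·F6·0.614.
F6 = 157.4/(0.614×0.777) = 329.93 kg/min.
Recycle F14 = 0.223×329.93 = 73.575 kg/min.
Combined feed F7 = 504.5 + 73.575 = 578.08 kg/min.
Overhead F5 = F7 − F6 = 578.08 − 329.93 = 248.14 kg/min.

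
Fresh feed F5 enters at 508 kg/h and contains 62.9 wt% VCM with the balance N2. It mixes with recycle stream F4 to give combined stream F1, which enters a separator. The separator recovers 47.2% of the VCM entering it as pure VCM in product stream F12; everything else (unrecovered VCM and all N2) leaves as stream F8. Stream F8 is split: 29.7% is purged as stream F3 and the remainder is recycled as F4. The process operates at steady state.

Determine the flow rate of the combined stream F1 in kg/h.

N2 enters only via F5 and leaves only via the purge: 508×0.371 = 0.297×(N2 in F8), and the separator passes all N2, so N2 in F1 = N2 in F8 = 634.57 kg/h.
VCM in F1: m_A = 508×0.629 + (1−0.297)·(1−0.472)·m_A, so m_A = 319.53/0.6288 = 508.15 kg/h.
F1 = 508.15 + 634.57 = 1142.7 kg/h.

1143 kg/h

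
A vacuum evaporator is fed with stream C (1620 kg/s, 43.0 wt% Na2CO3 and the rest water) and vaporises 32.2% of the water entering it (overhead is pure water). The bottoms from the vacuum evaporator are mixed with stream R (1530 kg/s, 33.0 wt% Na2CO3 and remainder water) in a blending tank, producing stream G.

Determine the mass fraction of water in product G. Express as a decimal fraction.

Vapour removed = 0.322×0.570×1620 = 297.33 kg/s; concentrate = 1322.7 kg/s.
water reaching the mixer = 626.07 (from concentrate) + 1530×0.670 = 1651.2 kg/s.
Product flow = 1322.7 + 1530 = 2852.7 kg/s; water fraction = 0.579.

0.579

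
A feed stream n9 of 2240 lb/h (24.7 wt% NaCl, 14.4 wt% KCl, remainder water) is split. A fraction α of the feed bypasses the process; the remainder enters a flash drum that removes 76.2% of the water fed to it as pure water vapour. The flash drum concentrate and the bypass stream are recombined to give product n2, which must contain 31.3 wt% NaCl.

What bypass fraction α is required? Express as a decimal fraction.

All 2240×0.247 = 553.28 lb/h of NaCl reaches n2, so n2 = 553.28/0.313 = 1767.7 lb/h and vapour = 472.33 lb/h.
The evaporator receives (1−α)·2240 of feed at 0.609 water and removes 0.762 of that water:
0.762×0.609×(1−α)×2240 = 472.33
(1−α) = 472.33/1039.5 = 0.4544;  α = 0.5456.

0.546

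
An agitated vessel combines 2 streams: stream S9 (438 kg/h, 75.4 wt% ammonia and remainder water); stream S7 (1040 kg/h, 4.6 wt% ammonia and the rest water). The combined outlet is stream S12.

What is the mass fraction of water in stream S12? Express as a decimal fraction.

Total flow out = 438 + 1040 = 1478 kg/h.
water in = 438×0.246 + 1040×0.954 = 1099.9 kg/h.
water mass fraction in S12 = 1099.9/1478 = 0.7442.

0.7442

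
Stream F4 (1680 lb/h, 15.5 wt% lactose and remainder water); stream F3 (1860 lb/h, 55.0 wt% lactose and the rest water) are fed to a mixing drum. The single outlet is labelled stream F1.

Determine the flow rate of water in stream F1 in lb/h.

water out = water in = 1680×0.845 + 1860×0.450 = 2256.6 lb/h.

2257 lb/h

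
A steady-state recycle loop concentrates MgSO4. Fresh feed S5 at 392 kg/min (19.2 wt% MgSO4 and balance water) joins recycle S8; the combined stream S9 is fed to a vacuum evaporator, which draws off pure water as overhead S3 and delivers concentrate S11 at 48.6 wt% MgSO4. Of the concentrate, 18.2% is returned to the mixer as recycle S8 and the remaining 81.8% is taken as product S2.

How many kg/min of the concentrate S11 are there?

Overall MgSO4 balance (none leaves overhead): MgSO4 in fresh feed = MgSO4 in product, i.e. 392×0.192 = (1−0.182)·S11·0.486.
S11 = 75.264/(0.486×0.818) = 189.32 kg/min.

189.3 kg/min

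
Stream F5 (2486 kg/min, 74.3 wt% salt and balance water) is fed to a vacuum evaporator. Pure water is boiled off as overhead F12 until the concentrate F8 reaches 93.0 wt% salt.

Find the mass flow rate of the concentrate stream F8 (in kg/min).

salt is conserved: 2486×0.743 = 1847.1 kg/min all reports to the concentrate.
Concentrate = 1847.1/(target fraction) = 1986.1 kg/min.

1986 kg/min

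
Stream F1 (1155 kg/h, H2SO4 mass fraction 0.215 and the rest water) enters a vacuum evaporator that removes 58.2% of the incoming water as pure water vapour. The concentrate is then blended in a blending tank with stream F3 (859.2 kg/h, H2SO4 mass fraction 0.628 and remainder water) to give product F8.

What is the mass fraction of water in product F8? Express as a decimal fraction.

0.470

Vapour removed = 0.582×0.785×1155 = 527.68 kg/h; concentrate = 627.32 kg/h.
water reaching the mixer = 378.99 (from concentrate) + 859.2×0.372 = 698.61 kg/h.
Product flow = 627.32 + 859.2 = 1486.5 kg/h; water fraction = 0.470.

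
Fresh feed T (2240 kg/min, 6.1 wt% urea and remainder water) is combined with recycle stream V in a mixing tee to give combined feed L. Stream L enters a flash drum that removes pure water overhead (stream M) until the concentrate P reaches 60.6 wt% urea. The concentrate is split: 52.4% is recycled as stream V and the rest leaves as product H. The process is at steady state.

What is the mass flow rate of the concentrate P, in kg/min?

473.7 kg/min

Overall urea balance (none leaves overhead): urea in fresh feed = urea in product, i.e. 2240×0.061 = (1−0.524)·P·0.606.
P = 136.64/(0.606×0.476) = 473.69 kg/min.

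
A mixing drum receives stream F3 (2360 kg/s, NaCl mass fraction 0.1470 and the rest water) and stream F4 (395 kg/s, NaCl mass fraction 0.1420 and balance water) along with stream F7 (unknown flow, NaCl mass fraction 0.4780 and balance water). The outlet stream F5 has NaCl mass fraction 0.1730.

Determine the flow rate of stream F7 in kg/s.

Let F7 be the unknown flow. Total out = 2755 + F7.
NaCl balance: 403.01 + 0.478·F7 = 0.173·(2755 + F7)
(0.478 − 0.173)·F7 = 0.173×2755 − 403.01 = 73.605
F7 = 73.605 / 0.305 = 241.33 kg/s

241.3 kg/s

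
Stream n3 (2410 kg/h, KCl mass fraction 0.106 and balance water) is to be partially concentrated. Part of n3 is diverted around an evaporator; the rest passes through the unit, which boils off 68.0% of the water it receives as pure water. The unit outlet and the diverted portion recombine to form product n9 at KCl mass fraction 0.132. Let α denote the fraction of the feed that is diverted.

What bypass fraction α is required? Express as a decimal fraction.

0.676

All 2410×0.106 = 255.46 kg/h of KCl reaches n9, so n9 = 255.46/0.132 = 1935.3 kg/h and vapour = 474.7 kg/h.
The evaporator receives (1−α)·2410 of feed at 0.894 water and removes 0.680 of that water:
0.680×0.894×(1−α)×2410 = 474.7
(1−α) = 474.7/1465.1 = 0.3240;  α = 0.6760.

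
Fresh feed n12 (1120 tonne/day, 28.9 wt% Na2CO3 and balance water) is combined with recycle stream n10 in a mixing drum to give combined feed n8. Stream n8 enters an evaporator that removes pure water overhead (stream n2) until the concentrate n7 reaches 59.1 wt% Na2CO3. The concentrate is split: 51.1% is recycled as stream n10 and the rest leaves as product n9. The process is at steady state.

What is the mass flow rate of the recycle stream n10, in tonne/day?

Overall Na2CO3 balance (none leaves overhead): Na2CO3 in fresh feed = Na2CO3 in product, i.e. 1120×0.289 = (1−0.511)·n7·0.591.
n7 = 323.68/(0.591×0.489) = 1120 tonne/day.
Recycle n10 = 0.511×1120 = 572.32 tonne/day.

572.3 tonne/day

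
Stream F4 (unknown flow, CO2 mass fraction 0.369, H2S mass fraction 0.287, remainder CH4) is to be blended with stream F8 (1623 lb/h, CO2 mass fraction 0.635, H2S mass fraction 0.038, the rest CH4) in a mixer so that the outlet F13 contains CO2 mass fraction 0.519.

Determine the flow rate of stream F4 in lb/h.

1255 lb/h

Let F4 be the unknown flow. Total out = 1623 + F4.
CO2 balance: 1030.6 + 0.369·F4 = 0.519·(1623 + F4)
(0.369 − 0.519)·F4 = 0.519×1623 − 1030.6 = -188.27
F4 = -188.27 / -0.150 = 1255.1 lb/h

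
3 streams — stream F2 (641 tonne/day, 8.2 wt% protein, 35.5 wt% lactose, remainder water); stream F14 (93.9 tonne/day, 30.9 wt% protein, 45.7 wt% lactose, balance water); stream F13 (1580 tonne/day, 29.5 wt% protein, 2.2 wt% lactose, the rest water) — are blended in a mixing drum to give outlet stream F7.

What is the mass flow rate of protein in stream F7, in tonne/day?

547.7 tonne/day

protein out = protein in = 641×0.082 + 93.9×0.309 + 1580×0.295 = 547.68 tonne/day.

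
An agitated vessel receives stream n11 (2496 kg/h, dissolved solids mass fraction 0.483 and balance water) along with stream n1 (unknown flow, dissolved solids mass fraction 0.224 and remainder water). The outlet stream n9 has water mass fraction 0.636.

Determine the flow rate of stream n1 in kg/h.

Let n1 be the unknown flow. Total out = 2496 + n1.
water balance: 1290.4 + 0.776·n1 = 0.636·(2496 + n1)
(0.776 − 0.636)·n1 = 0.636×2496 − 1290.4 = 297.02
n1 = 297.02 / 0.140 = 2121.6 kg/h

2122 kg/h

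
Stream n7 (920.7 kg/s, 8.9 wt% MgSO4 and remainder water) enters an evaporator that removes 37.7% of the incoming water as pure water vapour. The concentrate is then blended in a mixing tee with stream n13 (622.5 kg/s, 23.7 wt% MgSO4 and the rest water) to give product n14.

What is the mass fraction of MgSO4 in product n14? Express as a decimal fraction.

0.1870

Vapour removed = 0.377×0.911×920.7 = 316.21 kg/s; concentrate = 604.49 kg/s.
MgSO4 reaching the mixer = 81.942 (from concentrate) + 622.5×0.237 = 229.47 kg/s.
Product flow = 604.49 + 622.5 = 1227 kg/s; MgSO4 fraction = 0.1870.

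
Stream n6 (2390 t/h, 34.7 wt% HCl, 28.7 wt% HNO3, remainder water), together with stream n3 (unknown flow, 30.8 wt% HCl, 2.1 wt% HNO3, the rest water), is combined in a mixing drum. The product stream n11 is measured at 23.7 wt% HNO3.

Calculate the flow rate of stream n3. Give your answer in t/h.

Let n3 be the unknown flow. Total out = 2390 + n3.
HNO3 balance: 685.93 + 0.021·n3 = 0.237·(2390 + n3)
(0.021 − 0.237)·n3 = 0.237×2390 − 685.93 = -119.5
n3 = -119.5 / -0.216 = 553.24 t/h

553.2 t/h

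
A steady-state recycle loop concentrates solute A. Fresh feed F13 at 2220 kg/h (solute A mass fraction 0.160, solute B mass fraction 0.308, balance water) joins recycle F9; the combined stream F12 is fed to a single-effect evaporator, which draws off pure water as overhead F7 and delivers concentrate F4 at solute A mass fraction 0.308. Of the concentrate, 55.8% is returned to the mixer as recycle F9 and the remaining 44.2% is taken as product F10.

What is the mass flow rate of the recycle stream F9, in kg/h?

Overall solute A balance (none leaves overhead): solute A in fresh feed = solute A in product, i.e. 2220×0.160 = (1−0.558)·F4·0.308.
F4 = 355.2/(0.308×0.442) = 2609.2 kg/h.
Recycle F9 = 0.558×2609.2 = 1455.9 kg/h.

1456 kg/h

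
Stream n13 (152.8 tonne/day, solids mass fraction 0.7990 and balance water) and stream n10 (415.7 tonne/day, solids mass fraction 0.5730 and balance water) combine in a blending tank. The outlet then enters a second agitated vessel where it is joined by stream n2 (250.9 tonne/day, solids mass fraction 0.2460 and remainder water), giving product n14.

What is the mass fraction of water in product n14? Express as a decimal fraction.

0.4850

Overall, product flow = 819.4 tonne/day.
water in = 152.8×0.201 + 415.7×0.427 + 250.9×0.754 = 397.4 tonne/day.
water fraction in n14 = 0.4850.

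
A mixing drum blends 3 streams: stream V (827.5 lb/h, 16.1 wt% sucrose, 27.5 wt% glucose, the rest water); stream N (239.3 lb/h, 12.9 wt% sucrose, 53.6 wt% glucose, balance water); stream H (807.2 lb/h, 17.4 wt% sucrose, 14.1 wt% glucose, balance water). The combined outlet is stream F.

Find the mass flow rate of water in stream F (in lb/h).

water out = water in = 827.5×0.564 + 239.3×0.335 + 807.2×0.685 = 1099.8 lb/h.

1100 lb/h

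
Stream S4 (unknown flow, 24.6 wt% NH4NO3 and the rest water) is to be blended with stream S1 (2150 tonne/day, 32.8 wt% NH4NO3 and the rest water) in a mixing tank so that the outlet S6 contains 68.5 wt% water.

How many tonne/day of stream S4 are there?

405.1 tonne/day

Let S4 be the unknown flow. Total out = 2150 + S4.
water balance: 1444.8 + 0.754·S4 = 0.685·(2150 + S4)
(0.754 − 0.685)·S4 = 0.685×2150 − 1444.8 = 27.95
S4 = 27.95 / 0.069 = 405.07 tonne/day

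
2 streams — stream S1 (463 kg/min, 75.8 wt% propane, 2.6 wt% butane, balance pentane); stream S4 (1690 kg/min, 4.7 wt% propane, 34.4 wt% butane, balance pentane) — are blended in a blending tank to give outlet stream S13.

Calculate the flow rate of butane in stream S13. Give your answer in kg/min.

butane out = butane in = 463×0.026 + 1690×0.344 = 593.4 kg/min.

593.4 kg/min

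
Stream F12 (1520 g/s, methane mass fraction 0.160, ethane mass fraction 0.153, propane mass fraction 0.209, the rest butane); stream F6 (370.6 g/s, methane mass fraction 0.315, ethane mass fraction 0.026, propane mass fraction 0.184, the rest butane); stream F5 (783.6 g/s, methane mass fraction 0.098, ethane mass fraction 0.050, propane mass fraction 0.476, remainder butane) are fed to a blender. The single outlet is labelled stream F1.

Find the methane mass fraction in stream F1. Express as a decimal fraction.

Total flow out = 1520 + 370.6 + 783.6 = 2674.2 g/s.
methane in = 1520×0.160 + 370.6×0.315 + 783.6×0.098 = 436.73 g/s.
methane mass fraction in F1 = 436.73/2674.2 = 0.163.

0.163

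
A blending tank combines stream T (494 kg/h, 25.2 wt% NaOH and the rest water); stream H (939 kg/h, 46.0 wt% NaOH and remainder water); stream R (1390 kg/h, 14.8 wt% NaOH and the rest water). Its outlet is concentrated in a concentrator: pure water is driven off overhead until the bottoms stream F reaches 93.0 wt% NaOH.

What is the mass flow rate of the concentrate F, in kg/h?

NaOH entering = 494×0.252 + 939×0.460 + 1390×0.148 = 762.15 kg/h.
All NaOH reports to F, so F = 762.15/0.930 = 819.51 kg/h.

819.5 kg/h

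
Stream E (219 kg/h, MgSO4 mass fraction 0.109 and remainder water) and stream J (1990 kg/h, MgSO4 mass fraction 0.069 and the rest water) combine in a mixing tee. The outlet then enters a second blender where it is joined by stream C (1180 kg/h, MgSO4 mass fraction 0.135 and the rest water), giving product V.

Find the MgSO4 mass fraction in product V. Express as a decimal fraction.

Overall, product flow = 3389 kg/h.
MgSO4 in = 219×0.109 + 1990×0.069 + 1180×0.135 = 320.48 kg/h.
MgSO4 fraction in V = 0.095.

0.095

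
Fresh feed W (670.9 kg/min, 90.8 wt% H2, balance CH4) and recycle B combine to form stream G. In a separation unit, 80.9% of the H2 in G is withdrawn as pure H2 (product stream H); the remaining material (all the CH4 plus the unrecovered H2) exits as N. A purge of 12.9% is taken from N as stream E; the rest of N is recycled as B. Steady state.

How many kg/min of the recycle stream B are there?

CH4 enters only via W and leaves only via the purge: 670.9×0.092 = 0.129×(CH4 in N), and the separation unit passes all CH4, so CH4 in G = CH4 in N = 478.47 kg/min.
H2 in G: m_A = 670.9×0.908 + (1−0.129)·(1−0.809)·m_A, so m_A = 609.18/0.8336 = 730.74 kg/min.
N = (1−0.809)×730.74 + 478.47 = 618.04 kg/min.
Recycle B = (1−0.129)×618.04 = 538.32 kg/min.

538.3 kg/min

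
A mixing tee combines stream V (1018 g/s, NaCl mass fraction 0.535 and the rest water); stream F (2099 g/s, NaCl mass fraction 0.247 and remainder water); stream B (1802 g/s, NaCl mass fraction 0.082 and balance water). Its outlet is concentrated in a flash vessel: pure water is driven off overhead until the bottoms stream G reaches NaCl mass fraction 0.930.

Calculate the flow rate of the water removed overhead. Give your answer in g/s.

NaCl entering = 1018×0.535 + 2099×0.247 + 1802×0.082 = 1210.8 g/s.
All NaCl reports to G, so G = 1210.8/0.930 = 1302 g/s.
Total feed = 4919 g/s; overhead = 4919 − 1302 = 3617 g/s.

3617 g/s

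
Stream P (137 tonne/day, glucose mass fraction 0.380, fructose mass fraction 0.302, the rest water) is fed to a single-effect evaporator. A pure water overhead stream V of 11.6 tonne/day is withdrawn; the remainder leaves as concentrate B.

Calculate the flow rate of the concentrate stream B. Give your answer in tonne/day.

125.4 tonne/day

Concentrate = 137 − 11.6 = 125.4 tonne/day.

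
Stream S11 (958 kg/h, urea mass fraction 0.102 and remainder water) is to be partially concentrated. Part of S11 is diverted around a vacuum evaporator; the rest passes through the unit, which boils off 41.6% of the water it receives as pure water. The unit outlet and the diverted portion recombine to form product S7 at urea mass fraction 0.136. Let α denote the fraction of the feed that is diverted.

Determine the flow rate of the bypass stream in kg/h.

All 958×0.102 = 97.716 kg/h of urea reaches S7, so S7 = 97.716/0.136 = 718.5 kg/h and vapour = 239.5 kg/h.
The evaporator receives (1−α)·958 of feed at 0.898 water and removes 0.416 of that water:
0.416×0.898×(1−α)×958 = 239.5
(1−α) = 239.5/357.88 = 0.6692;  α = 0.3308.
Bypass flow = 0.3308×958 = 316.89 kg/h.

316.9 kg/h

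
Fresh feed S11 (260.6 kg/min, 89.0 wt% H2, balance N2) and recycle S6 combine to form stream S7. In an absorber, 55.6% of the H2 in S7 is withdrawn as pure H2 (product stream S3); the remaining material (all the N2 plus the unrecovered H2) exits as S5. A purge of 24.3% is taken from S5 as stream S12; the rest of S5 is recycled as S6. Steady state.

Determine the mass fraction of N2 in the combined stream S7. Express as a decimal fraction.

0.252

N2 enters only via S11 and leaves only via the purge: 260.6×0.110 = 0.243×(N2 in S5), and the absorber passes all N2, so N2 in S7 = N2 in S5 = 117.97 kg/min.
H2 in S7: m_A = 260.6×0.890 + (1−0.243)·(1−0.556)·m_A, so m_A = 231.93/0.6639 = 349.36 kg/min.
S7 = 349.36 + 117.97 = 467.32 kg/min.
N2 fraction in S7 = 117.97/467.32 = 0.252.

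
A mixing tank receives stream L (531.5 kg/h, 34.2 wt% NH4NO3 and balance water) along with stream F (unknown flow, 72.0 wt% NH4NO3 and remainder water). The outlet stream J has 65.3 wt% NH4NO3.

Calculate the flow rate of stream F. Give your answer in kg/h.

2467 kg/h

Let F be the unknown flow. Total out = 531.5 + F.
NH4NO3 balance: 181.77 + 0.720·F = 0.653·(531.5 + F)
(0.720 − 0.653)·F = 0.653×531.5 − 181.77 = 165.3
F = 165.3 / 0.067 = 2467.1 kg/h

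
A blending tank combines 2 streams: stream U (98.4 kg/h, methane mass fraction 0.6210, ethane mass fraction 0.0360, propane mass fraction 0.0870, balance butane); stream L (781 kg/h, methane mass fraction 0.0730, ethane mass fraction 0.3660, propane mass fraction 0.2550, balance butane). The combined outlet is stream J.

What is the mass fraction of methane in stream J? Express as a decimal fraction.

Total flow out = 98.4 + 781 = 879.4 kg/h.
methane in = 98.4×0.621 + 781×0.073 = 118.12 kg/h.
methane mass fraction in J = 118.12/879.4 = 0.1343.

0.1343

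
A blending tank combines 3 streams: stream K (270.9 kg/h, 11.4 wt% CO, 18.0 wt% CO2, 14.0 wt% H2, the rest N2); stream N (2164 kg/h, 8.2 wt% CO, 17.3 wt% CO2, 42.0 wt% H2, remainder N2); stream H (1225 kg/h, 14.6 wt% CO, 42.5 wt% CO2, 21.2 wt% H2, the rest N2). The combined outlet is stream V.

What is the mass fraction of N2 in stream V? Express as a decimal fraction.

Total flow out = 270.9 + 2164 + 1225 = 3659.9 kg/h.
N2 in = 270.9×0.566 + 2164×0.325 + 1225×0.217 = 1122.5 kg/h.
N2 mass fraction in V = 1122.5/3659.9 = 0.307.

0.307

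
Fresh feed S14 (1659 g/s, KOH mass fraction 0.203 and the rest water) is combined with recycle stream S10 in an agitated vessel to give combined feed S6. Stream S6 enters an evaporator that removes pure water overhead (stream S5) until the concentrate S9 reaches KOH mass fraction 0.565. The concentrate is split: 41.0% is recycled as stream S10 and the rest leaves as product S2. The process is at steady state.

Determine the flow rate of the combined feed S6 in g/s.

2073 g/s

Overall KOH balance (none leaves overhead): KOH in fresh feed = KOH in product, i.e. 1659×0.203 = (1−0.410)·S9·0.565.
S9 = 336.78/(0.565×0.590) = 1010.3 g/s.
Recycle S10 = 0.410×1010.3 = 414.21 g/s.
Combined feed S6 = 1659 + 414.21 = 2073.2 g/s.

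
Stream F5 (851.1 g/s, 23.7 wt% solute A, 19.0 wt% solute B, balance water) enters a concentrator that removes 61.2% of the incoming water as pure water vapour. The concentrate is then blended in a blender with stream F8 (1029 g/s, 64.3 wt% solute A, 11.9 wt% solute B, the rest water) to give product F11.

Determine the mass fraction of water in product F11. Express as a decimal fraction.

Vapour removed = 0.612×0.573×851.1 = 298.46 g/s; concentrate = 552.64 g/s.
water reaching the mixer = 189.22 (from concentrate) + 1029×0.238 = 434.12 g/s.
Product flow = 552.64 + 1029 = 1581.6 g/s; water fraction = 0.2745.

0.2745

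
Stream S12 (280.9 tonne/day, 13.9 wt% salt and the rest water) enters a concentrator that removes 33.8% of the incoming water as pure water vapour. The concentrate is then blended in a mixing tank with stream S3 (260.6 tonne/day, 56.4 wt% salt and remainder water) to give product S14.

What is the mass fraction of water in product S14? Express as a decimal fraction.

0.595

Vapour removed = 0.338×0.861×280.9 = 81.747 tonne/day; concentrate = 199.15 tonne/day.
water reaching the mixer = 160.11 (from concentrate) + 260.6×0.436 = 273.73 tonne/day.
Product flow = 199.15 + 260.6 = 459.75 tonne/day; water fraction = 0.595.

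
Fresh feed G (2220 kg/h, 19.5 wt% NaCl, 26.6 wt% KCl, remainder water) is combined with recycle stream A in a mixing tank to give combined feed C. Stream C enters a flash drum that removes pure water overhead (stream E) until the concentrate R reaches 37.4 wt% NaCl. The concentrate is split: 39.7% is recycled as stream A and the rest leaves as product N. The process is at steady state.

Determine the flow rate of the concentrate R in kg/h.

Overall NaCl balance (none leaves overhead): NaCl in fresh feed = NaCl in product, i.e. 2220×0.195 = (1−0.397)·R·0.374.
R = 432.9/(0.374×0.603) = 1919.5 kg/h.

1920 kg/h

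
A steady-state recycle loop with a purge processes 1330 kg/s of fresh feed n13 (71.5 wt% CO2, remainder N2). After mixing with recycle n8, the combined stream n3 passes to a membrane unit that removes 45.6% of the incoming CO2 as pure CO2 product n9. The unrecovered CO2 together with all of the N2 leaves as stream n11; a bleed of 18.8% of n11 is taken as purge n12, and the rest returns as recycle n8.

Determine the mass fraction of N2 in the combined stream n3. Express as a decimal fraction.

0.542

N2 enters only via n13 and leaves only via the purge: 1330×0.285 = 0.188×(N2 in n11), and the membrane unit passes all N2, so N2 in n3 = N2 in n11 = 2016.2 kg/s.
CO2 in n3: m_A = 1330×0.715 + (1−0.188)·(1−0.456)·m_A, so m_A = 950.95/0.5583 = 1703.4 kg/s.
n3 = 1703.4 + 2016.2 = 3719.6 kg/s.
N2 fraction in n3 = 2016.2/3719.6 = 0.542.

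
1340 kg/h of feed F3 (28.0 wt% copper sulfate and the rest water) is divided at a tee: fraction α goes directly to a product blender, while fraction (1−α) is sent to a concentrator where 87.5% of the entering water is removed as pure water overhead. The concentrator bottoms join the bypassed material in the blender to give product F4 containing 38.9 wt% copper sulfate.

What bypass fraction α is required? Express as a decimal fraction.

All 1340×0.280 = 375.2 kg/h of copper sulfate reaches F4, so F4 = 375.2/0.389 = 964.52 kg/h and vapour = 375.48 kg/h.
The evaporator receives (1−α)·1340 of feed at 0.720 water and removes 0.875 of that water:
0.875×0.720×(1−α)×1340 = 375.48
(1−α) = 375.48/844.2 = 0.4448;  α = 0.5552.

0.555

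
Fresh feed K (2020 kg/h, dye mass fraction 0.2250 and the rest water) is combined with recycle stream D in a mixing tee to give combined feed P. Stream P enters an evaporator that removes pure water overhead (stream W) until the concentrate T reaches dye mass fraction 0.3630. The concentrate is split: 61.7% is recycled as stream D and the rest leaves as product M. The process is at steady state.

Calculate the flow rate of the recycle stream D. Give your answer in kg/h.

Overall dye balance (none leaves overhead): dye in fresh feed = dye in product, i.e. 2020×0.225 = (1−0.617)·T·0.363.
T = 454.5/(0.363×0.383) = 3269.1 kg/h.
Recycle D = 0.617×3269.1 = 2017 kg/h.

2017 kg/h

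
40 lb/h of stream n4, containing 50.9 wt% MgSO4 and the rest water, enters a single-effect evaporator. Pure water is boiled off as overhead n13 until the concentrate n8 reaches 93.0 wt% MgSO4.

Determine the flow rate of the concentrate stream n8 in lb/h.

MgSO4 is conserved: 40×0.509 = 20.36 lb/h all reports to the concentrate.
Concentrate = 20.36/(target fraction) = 21.892 lb/h.

21.89 lb/h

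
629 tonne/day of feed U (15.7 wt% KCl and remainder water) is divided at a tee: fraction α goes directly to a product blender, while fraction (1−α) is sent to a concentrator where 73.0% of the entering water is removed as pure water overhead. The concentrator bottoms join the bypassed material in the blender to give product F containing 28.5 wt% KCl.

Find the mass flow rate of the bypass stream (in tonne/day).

169.9 tonne/day

All 629×0.157 = 98.753 tonne/day of KCl reaches F, so F = 98.753/0.285 = 346.5 tonne/day and vapour = 282.5 tonne/day.
The evaporator receives (1−α)·629 of feed at 0.843 water and removes 0.730 of that water:
0.730×0.843×(1−α)×629 = 282.5
(1−α) = 282.5/387.08 = 0.7298;  α = 0.2702.
Bypass flow = 0.2702×629 = 169.94 tonne/day.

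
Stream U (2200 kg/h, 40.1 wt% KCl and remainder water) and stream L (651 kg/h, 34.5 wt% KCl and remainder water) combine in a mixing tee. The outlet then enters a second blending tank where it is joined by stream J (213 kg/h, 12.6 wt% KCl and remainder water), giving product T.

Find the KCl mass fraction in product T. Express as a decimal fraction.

0.3700

Overall, product flow = 3064 kg/h.
KCl in = 2200×0.401 + 651×0.345 + 213×0.126 = 1133.6 kg/h.
KCl fraction in T = 0.3700.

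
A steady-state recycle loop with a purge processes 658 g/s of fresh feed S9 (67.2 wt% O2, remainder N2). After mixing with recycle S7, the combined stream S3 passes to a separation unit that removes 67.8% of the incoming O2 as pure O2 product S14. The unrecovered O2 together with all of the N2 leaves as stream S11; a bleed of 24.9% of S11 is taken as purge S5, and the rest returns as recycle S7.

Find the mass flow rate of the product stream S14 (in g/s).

O2 in S3: m_A = 658×0.672 + (1−0.249)·(1−0.678)·m_A, so m_A = 442.18/0.7582 = 583.21 g/s.
Product S14 = 0.678×583.21 = 395.42 g/s.

395.4 g/s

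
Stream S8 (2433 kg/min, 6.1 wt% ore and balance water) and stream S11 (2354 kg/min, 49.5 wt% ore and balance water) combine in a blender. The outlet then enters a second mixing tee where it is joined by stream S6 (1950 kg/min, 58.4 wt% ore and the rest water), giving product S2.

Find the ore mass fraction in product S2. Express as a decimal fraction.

Overall, product flow = 6737 kg/min.
ore in = 2433×0.061 + 2354×0.495 + 1950×0.584 = 2452.4 kg/min.
ore fraction in S2 = 0.364.

0.364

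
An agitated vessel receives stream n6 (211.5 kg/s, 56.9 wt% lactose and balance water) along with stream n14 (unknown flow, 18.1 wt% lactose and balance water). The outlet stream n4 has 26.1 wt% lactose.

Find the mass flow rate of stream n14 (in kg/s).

814.3 kg/s

Let n14 be the unknown flow. Total out = 211.5 + n14.
lactose balance: 120.34 + 0.181·n14 = 0.261·(211.5 + n14)
(0.181 − 0.261)·n14 = 0.261×211.5 − 120.34 = -65.142
n14 = -65.142 / -0.080 = 814.27 kg/s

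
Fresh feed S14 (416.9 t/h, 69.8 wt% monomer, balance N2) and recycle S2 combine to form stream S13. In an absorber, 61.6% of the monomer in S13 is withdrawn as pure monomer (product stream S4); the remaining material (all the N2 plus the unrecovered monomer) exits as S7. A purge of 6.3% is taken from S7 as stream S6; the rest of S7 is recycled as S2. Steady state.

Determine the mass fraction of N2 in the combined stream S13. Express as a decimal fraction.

N2 enters only via S14 and leaves only via the purge: 416.9×0.302 = 0.063×(N2 in S7), and the absorber passes all N2, so N2 in S13 = N2 in S7 = 1998.5 t/h.
monomer in S13: m_A = 416.9×0.698 + (1−0.063)·(1−0.616)·m_A, so m_A = 291/0.6402 = 454.55 t/h.
S13 = 454.55 + 1998.5 = 2453 t/h.
N2 fraction in S13 = 1998.5/2453 = 0.815.

0.815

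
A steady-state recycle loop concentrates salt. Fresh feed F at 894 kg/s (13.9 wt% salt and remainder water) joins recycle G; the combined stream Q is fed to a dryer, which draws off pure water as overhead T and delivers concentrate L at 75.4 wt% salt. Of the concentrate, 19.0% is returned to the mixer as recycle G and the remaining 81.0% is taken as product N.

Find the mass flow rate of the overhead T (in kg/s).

Overall salt balance (none leaves overhead): salt in fresh feed = salt in product, i.e. 894×0.139 = (1−0.190)·L·0.754.
L = 124.27/(0.754×0.810) = 203.47 kg/s.
Recycle G = 0.190×203.47 = 38.659 kg/s.
Combined feed Q = 894 + 38.659 = 932.66 kg/s.
Overhead T = Q − L = 932.66 − 203.47 = 729.19 kg/s.

729.2 kg/s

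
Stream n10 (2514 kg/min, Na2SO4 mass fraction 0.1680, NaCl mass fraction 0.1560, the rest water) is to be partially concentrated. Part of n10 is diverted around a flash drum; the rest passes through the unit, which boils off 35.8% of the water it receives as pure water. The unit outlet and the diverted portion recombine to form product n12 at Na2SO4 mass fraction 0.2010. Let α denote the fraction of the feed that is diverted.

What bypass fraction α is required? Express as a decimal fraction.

0.322

All 2514×0.168 = 422.35 kg/min of Na2SO4 reaches n12, so n12 = 422.35/0.201 = 2101.3 kg/min and vapour = 412.75 kg/min.
The evaporator receives (1−α)·2514 of feed at 0.676 water and removes 0.358 of that water:
0.358×0.676×(1−α)×2514 = 412.75
(1−α) = 412.75/608.41 = 0.6784;  α = 0.3216.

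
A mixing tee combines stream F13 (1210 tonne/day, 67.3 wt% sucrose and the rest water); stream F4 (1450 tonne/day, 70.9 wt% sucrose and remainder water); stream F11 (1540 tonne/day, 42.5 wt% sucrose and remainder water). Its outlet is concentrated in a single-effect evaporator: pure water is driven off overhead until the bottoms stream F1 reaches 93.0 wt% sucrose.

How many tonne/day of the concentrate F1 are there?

2685 tonne/day

sucrose entering = 1210×0.673 + 1450×0.709 + 1540×0.425 = 2496.9 tonne/day.
All sucrose reports to F1, so F1 = 2496.9/0.930 = 2684.8 tonne/day.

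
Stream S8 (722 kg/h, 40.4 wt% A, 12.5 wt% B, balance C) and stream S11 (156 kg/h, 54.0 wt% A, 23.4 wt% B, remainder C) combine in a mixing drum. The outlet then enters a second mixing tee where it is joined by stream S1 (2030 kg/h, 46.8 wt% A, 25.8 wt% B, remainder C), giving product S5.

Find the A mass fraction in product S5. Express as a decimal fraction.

Overall, product flow = 2908 kg/h.
A in = 722×0.404 + 156×0.540 + 2030×0.468 = 1326 kg/h.
A fraction in S5 = 0.456.

0.456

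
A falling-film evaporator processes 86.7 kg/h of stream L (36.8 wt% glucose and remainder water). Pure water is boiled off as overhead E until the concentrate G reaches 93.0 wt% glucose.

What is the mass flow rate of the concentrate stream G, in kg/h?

34.31 kg/h

glucose is conserved: 86.7×0.368 = 31.906 kg/h all reports to the concentrate.
Concentrate = 31.906/(target fraction) = 34.307 kg/h.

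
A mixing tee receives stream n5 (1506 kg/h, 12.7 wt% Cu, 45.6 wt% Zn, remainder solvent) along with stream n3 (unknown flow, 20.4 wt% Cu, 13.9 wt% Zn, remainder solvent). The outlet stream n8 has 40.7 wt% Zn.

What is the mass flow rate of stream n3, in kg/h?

Let n3 be the unknown flow. Total out = 1506 + n3.
Zn balance: 686.74 + 0.139·n3 = 0.407·(1506 + n3)
(0.139 − 0.407)·n3 = 0.407×1506 − 686.74 = -73.794
n3 = -73.794 / -0.268 = 275.35 kg/h

275.4 kg/h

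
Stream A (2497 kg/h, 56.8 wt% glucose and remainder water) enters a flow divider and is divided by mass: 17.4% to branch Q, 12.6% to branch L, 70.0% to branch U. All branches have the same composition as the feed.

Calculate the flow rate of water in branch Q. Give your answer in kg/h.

187.7 kg/h

Branch Q total = 0.174×2497 = 434.48 kg/h.
water in Q = 0.432×434.48 = 187.69 kg/h.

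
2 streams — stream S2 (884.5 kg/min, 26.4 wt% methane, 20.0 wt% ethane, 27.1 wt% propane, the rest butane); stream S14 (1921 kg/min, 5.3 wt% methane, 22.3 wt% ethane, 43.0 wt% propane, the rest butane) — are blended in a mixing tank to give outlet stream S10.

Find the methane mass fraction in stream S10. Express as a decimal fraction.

Total flow out = 884.5 + 1921 = 2805.5 kg/min.
methane in = 884.5×0.264 + 1921×0.053 = 335.32 kg/min.
methane mass fraction in S10 = 335.32/2805.5 = 0.1195.

0.1195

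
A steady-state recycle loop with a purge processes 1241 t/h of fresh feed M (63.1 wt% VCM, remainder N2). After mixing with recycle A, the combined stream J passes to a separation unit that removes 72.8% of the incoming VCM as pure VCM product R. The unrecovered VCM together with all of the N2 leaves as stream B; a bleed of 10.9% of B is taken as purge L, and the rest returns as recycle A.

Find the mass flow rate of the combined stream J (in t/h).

5235 t/h

N2 enters only via M and leaves only via the purge: 1241×0.369 = 0.109×(N2 in B), and the separation unit passes all N2, so N2 in J = N2 in B = 4201.2 t/h.
VCM in J: m_A = 1241×0.631 + (1−0.109)·(1−0.728)·m_A, so m_A = 783.07/0.7576 = 1033.6 t/h.
J = 1033.6 + 4201.2 = 5234.7 t/h.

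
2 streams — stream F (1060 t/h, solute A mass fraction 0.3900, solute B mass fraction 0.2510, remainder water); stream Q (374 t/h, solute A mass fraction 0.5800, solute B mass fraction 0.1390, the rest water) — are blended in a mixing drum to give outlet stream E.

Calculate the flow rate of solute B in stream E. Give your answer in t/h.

318 t/h

solute B out = solute B in = 1060×0.251 + 374×0.139 = 318.05 t/h.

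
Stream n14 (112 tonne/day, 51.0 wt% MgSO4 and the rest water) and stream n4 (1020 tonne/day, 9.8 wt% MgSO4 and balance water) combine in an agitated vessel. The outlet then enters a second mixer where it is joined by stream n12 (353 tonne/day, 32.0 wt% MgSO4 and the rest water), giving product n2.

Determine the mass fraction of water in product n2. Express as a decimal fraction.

Overall, product flow = 1485 tonne/day.
water in = 112×0.490 + 1020×0.902 + 353×0.680 = 1215 tonne/day.
water fraction in n2 = 0.818.

0.818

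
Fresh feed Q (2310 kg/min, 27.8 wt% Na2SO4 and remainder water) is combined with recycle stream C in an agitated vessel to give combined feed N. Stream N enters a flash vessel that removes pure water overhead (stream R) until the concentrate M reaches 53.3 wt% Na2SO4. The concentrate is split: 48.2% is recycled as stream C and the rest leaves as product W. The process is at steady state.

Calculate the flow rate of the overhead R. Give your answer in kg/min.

1105 kg/min

Overall Na2SO4 balance (none leaves overhead): Na2SO4 in fresh feed = Na2SO4 in product, i.e. 2310×0.278 = (1−0.482)·M·0.533.
M = 642.18/(0.533×0.518) = 2325.9 kg/min.
Recycle C = 0.482×2325.9 = 1121.1 kg/min.
Combined feed N = 2310 + 1121.1 = 3431.1 kg/min.
Overhead R = N − M = 3431.1 − 2325.9 = 1105.2 kg/min.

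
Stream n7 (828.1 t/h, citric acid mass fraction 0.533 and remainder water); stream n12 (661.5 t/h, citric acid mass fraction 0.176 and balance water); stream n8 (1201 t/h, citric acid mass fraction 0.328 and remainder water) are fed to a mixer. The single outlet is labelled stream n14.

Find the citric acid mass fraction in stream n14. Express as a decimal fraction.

Total flow out = 828.1 + 661.5 + 1201 = 2690.6 t/h.
citric acid in = 828.1×0.533 + 661.5×0.176 + 1201×0.328 = 951.73 t/h.
citric acid mass fraction in n14 = 951.73/2690.6 = 0.354.

0.354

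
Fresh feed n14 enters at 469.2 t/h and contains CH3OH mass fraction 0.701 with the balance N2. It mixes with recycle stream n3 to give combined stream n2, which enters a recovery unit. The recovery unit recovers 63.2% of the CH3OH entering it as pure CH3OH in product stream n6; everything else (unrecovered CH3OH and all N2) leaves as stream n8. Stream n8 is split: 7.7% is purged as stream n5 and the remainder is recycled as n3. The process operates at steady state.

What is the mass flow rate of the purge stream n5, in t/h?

154.4 t/h

N2 enters only via n14 and leaves only via the purge: 469.2×0.299 = 0.077×(N2 in n8), and the recovery unit passes all N2, so N2 in n2 = N2 in n8 = 1822 t/h.
CH3OH in n2: m_A = 469.2×0.701 + (1−0.077)·(1−0.632)·m_A, so m_A = 328.91/0.6603 = 498.09 t/h.
n8 = (1−0.632)×498.09 + 1822 = 2005.3 t/h.
Purge n5 = 0.077×2005.3 = 154.4 t/h.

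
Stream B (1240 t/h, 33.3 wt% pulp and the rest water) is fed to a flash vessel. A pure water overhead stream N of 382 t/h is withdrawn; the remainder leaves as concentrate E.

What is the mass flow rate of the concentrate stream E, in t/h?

858 t/h

Concentrate = 1240 − 382 = 858 t/h.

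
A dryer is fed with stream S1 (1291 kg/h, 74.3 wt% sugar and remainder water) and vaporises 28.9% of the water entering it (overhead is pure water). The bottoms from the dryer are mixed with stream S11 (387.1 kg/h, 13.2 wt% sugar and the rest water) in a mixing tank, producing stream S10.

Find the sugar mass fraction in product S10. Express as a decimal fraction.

0.639

Vapour removed = 0.289×0.257×1291 = 95.886 kg/h; concentrate = 1195.1 kg/h.
sugar reaching the mixer = 959.21 (from concentrate) + 387.1×0.132 = 1010.3 kg/h.
Product flow = 1195.1 + 387.1 = 1582.2 kg/h; sugar fraction = 0.639.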